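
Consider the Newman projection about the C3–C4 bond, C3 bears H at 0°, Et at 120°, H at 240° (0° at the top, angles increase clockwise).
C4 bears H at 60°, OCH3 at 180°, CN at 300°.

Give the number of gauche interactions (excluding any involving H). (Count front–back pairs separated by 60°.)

Non-H gauche pairs: Et(120°)/OCH3(180°) — 1 interaction.

1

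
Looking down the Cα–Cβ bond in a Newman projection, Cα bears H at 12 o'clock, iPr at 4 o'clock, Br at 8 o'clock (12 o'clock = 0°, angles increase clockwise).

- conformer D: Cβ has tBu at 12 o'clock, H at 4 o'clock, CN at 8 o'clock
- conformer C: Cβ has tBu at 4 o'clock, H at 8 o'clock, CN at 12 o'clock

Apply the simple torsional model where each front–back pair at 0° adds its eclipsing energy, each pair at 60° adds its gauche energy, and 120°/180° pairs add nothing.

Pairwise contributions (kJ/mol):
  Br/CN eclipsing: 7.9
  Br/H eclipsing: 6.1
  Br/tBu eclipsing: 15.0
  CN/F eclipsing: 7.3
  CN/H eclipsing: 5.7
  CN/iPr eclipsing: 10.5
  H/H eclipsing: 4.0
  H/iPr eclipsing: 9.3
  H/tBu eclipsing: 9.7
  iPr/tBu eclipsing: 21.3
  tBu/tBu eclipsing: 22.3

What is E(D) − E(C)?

D (eclipsed): H(0°)/tBu(0°) eclipsed 9.7; iPr(120°)/H(120°) eclipsed 9.3; Br(240°)/CN(240°) eclipsed 7.9 → 26.9 kJ/mol.
C (eclipsed): H(0°)/CN(0°) eclipsed 5.7; iPr(120°)/tBu(120°) eclipsed 21.3; Br(240°)/H(240°) eclipsed 6.1 → 33.1 kJ/mol.
E(D) − E(C) = 26.9 − 33.1 = -6.2 kJ/mol.

-6.2 kJ/mol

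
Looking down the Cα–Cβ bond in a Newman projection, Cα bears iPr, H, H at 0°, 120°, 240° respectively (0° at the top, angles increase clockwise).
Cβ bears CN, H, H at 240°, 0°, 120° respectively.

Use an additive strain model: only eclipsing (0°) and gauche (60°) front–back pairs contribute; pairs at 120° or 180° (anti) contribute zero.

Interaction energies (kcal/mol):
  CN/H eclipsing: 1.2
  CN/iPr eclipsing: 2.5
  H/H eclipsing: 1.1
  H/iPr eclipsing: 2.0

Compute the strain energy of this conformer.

This conformer (eclipsed): iPr(0°)/H(0°) eclipsed 2.0; H(120°)/H(120°) eclipsed 1.1; H(240°)/CN(240°) eclipsed 1.2 → 4.3 kcal/mol.

4.3 kcal/mol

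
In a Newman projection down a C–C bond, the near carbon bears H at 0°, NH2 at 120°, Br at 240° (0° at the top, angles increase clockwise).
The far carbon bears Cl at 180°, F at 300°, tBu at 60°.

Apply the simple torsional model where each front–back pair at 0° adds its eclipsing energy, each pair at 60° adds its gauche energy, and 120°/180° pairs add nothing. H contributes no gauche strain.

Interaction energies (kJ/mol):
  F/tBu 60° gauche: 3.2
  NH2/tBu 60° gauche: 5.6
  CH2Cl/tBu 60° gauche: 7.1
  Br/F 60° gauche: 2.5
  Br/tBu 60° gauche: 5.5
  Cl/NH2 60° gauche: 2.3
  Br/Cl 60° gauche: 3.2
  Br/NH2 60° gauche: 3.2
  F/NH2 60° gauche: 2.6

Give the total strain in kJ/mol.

This conformer (staggered): NH2(120°)/Cl(180°) gauche 2.3; NH2(120°)/tBu(60°) gauche 5.6; Br(240°)/Cl(180°) gauche 3.2; Br(240°)/F(300°) gauche 2.5 → 13.6 kJ/mol.

13.6 kJ/mol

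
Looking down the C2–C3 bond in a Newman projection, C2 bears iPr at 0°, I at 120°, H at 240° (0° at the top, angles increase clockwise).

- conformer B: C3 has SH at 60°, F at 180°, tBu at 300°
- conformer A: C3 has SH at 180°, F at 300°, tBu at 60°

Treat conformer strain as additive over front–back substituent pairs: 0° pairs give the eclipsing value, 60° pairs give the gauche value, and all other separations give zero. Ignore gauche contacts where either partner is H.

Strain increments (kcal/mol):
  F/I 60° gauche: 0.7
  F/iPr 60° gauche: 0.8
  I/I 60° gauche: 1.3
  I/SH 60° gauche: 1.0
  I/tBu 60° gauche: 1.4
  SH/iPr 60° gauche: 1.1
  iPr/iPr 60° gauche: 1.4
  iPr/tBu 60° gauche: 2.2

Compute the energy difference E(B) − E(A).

-0.4 kcal/mol

B (staggered): iPr(0°)/SH(60°) gauche 1.1; iPr(0°)/tBu(300°) gauche 2.2; I(120°)/SH(60°) gauche 1.0; I(120°)/F(180°) gauche 0.7 → 5.0 kcal/mol.
A (staggered): iPr(0°)/F(300°) gauche 0.8; iPr(0°)/tBu(60°) gauche 2.2; I(120°)/SH(180°) gauche 1.0; I(120°)/tBu(60°) gauche 1.4 → 5.4 kcal/mol.
E(B) − E(A) = 5.0 − 5.4 = -0.4 kcal/mol.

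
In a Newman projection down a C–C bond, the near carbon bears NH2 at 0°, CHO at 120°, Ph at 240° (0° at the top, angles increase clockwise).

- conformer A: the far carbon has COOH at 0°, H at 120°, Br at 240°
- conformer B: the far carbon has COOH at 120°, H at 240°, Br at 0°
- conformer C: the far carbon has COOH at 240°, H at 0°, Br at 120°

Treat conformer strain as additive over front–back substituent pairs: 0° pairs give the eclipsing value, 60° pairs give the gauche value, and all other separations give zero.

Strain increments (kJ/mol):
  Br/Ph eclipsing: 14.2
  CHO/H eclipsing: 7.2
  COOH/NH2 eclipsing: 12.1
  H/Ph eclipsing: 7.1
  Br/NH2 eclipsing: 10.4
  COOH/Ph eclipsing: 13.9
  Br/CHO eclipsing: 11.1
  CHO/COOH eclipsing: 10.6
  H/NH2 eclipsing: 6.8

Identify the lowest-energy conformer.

A (eclipsed): NH2(0°)/COOH(0°) eclipsed 12.1; CHO(120°)/H(120°) eclipsed 7.2; Ph(240°)/Br(240°) eclipsed 14.2 → 33.5 kJ/mol.
B (eclipsed): NH2(0°)/Br(0°) eclipsed 10.4; CHO(120°)/COOH(120°) eclipsed 10.6; Ph(240°)/H(240°) eclipsed 7.1 → 28.1 kJ/mol.
C (eclipsed): NH2(0°)/H(0°) eclipsed 6.8; CHO(120°)/Br(120°) eclipsed 11.1; Ph(240°)/COOH(240°) eclipsed 13.9 → 31.8 kJ/mol.
B has the lowest total (28.1 kJ/mol).

B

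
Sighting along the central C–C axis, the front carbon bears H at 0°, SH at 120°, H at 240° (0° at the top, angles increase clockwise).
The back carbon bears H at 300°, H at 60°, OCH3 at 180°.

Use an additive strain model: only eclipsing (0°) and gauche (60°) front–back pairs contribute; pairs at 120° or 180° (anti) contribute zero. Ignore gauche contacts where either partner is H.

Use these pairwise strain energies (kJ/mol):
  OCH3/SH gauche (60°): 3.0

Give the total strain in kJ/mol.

This conformer (staggered): SH–OCH3 gauche; 3.0 = 3.0 kJ/mol.

3.0 kJ/mol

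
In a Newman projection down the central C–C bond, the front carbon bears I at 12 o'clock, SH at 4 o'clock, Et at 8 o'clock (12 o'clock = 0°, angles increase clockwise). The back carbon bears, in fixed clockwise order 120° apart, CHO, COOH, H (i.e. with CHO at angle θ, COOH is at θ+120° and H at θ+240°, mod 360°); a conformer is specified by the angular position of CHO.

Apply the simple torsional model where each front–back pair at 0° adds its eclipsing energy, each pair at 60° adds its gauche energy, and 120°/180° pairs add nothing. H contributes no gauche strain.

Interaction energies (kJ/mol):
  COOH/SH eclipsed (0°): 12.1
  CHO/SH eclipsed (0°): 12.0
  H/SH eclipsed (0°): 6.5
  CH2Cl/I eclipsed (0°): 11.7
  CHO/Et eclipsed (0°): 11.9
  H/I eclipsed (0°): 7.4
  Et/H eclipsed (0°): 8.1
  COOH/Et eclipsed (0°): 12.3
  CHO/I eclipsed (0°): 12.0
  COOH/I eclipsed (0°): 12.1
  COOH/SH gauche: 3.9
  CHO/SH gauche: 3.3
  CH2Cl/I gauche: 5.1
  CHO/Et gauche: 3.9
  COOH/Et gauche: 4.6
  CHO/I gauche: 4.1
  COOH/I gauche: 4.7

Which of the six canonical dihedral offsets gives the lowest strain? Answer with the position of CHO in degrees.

CHO at 0° (eclipsed): I(0°)/CHO(0°) eclipsed 12.0; SH(120°)/COOH(120°) eclipsed 12.1; Et(240°)/H(240°) eclipsed 8.1 → 32.2 kJ/mol.
CHO at 60° (staggered): I(0°)/CHO(60°) gauche 4.1; SH(120°)/CHO(60°) gauche 3.3; SH(120°)/COOH(180°) gauche 3.9; Et(240°)/COOH(180°) gauche 4.6 → 15.9 kJ/mol.
CHO at 120° (eclipsed): I(0°)/H(0°) eclipsed 7.4; SH(120°)/CHO(120°) eclipsed 12.0; Et(240°)/COOH(240°) eclipsed 12.3 → 31.7 kJ/mol.
CHO at 180° (staggered): I(0°)/COOH(300°) gauche 4.7; SH(120°)/CHO(180°) gauche 3.3; Et(240°)/CHO(180°) gauche 3.9; Et(240°)/COOH(300°) gauche 4.6 → 16.5 kJ/mol.
CHO at 240° (eclipsed): I(0°)/COOH(0°) eclipsed 12.1; SH(120°)/H(120°) eclipsed 6.5; Et(240°)/CHO(240°) eclipsed 11.9 → 30.5 kJ/mol.
CHO at 300° (staggered): I(0°)/CHO(300°) gauche 4.1; I(0°)/COOH(60°) gauche 4.7; SH(120°)/COOH(60°) gauche 3.9; Et(240°)/CHO(300°) gauche 3.9 → 16.6 kJ/mol.
The minimum (15.9 kJ/mol) occurs with CHO at 60°.

60°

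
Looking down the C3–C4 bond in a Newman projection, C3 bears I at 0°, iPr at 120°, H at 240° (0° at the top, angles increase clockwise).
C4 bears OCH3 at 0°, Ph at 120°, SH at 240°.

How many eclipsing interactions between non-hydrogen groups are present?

2

Non-H eclipsing pairs: I(0°)/OCH3(0°); iPr(120°)/Ph(120°) — 2 interactions.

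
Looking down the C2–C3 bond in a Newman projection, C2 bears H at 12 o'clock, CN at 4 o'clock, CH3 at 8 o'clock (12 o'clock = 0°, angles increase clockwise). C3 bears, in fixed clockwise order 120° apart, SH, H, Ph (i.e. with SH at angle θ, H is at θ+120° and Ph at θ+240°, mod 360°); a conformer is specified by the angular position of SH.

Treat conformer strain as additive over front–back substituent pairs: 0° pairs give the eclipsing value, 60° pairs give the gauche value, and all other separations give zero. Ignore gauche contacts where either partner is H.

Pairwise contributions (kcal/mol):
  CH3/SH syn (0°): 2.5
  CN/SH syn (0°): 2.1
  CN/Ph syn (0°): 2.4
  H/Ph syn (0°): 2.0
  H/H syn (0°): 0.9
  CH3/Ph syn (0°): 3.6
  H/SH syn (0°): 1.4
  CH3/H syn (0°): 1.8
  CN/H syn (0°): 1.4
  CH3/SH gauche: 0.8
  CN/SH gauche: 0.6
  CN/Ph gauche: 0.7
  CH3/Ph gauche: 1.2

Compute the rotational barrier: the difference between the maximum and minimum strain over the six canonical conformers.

SH at 0° (eclipsed): H(0°)/SH(0°) eclipsed 1.4; CN(120°)/H(120°) eclipsed 1.4; CH3(240°)/Ph(240°) eclipsed 3.6 → 6.4 kcal/mol.
SH at 60° (staggered): CN(120°)/SH(60°) gauche 0.6; CH3(240°)/Ph(300°) gauche 1.2 → 1.8 kcal/mol.
SH at 120° (eclipsed): H(0°)/Ph(0°) eclipsed 2.0; CN(120°)/SH(120°) eclipsed 2.1; CH3(240°)/H(240°) eclipsed 1.8 → 5.9 kcal/mol.
SH at 180° (staggered): CN(120°)/SH(180°) gauche 0.6; CN(120°)/Ph(60°) gauche 0.7; CH3(240°)/SH(180°) gauche 0.8 → 2.1 kcal/mol.
SH at 240° (eclipsed): H(0°)/H(0°) eclipsed 0.9; CN(120°)/Ph(120°) eclipsed 2.4; CH3(240°)/SH(240°) eclipsed 2.5 → 5.8 kcal/mol.
SH at 300° (staggered): CN(120°)/Ph(180°) gauche 0.7; CH3(240°)/SH(300°) gauche 0.8; CH3(240°)/Ph(180°) gauche 1.2 → 2.7 kcal/mol.
Max at 0° (6.4 kcal/mol), min at 60° (1.8 kcal/mol); barrier = 4.6 kcal/mol.

4.6 kcal/mol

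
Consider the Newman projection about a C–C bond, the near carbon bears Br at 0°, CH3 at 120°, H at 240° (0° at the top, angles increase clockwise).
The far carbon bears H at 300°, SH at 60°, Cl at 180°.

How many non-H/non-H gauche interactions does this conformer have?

Non-H gauche pairs: Br(0°)/SH(60°); CH3(120°)/SH(60°); CH3(120°)/Cl(180°) — 3 interactions.

3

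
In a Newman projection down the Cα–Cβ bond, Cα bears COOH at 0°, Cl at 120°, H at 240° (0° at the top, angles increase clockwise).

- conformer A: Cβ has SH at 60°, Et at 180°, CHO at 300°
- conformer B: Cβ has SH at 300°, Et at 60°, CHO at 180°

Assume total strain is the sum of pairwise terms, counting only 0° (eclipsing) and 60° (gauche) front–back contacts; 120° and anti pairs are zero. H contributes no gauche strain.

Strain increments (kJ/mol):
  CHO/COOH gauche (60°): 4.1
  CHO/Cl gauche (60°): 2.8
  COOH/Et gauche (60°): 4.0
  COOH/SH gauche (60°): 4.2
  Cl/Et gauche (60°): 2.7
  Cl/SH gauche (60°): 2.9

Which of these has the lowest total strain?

A (staggered): COOH(0°)/SH(60°) gauche 4.2; COOH(0°)/CHO(300°) gauche 4.1; Cl(120°)/SH(60°) gauche 2.9; Cl(120°)/Et(180°) gauche 2.7 → 13.9 kJ/mol.
B (staggered): COOH(0°)/SH(300°) gauche 4.2; COOH(0°)/Et(60°) gauche 4.0; Cl(120°)/Et(60°) gauche 2.7; Cl(120°)/CHO(180°) gauche 2.8 → 13.7 kJ/mol.
B has the lowest total (13.7 kJ/mol).

B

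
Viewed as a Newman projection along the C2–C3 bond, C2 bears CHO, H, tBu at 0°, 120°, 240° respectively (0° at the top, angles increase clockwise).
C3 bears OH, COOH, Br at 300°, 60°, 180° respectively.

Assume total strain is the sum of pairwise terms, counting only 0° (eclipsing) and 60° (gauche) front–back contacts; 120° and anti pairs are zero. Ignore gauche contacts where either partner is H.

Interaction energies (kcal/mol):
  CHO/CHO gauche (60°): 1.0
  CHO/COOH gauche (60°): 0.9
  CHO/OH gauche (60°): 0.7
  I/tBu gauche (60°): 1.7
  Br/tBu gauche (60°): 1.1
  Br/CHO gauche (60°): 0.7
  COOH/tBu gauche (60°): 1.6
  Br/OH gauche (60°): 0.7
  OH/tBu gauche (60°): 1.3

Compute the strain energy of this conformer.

4.0 kcal/mol

This conformer is staggered. CHO at 0° is gauche with OH at 300° (0.7); CHO at 0° is gauche with COOH at 60° (0.9); tBu at 240° is gauche with OH at 300° (1.3); tBu at 240° is gauche with Br at 180° (1.1). Total 4.0 kcal/mol.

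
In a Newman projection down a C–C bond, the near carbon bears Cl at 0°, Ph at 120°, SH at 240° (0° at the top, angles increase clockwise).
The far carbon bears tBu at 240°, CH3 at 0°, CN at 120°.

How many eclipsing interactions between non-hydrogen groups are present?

Non-H eclipsing pairs: Cl(0°)/CH3(0°); Ph(120°)/CN(120°); SH(240°)/tBu(240°) — 3 interactions.

3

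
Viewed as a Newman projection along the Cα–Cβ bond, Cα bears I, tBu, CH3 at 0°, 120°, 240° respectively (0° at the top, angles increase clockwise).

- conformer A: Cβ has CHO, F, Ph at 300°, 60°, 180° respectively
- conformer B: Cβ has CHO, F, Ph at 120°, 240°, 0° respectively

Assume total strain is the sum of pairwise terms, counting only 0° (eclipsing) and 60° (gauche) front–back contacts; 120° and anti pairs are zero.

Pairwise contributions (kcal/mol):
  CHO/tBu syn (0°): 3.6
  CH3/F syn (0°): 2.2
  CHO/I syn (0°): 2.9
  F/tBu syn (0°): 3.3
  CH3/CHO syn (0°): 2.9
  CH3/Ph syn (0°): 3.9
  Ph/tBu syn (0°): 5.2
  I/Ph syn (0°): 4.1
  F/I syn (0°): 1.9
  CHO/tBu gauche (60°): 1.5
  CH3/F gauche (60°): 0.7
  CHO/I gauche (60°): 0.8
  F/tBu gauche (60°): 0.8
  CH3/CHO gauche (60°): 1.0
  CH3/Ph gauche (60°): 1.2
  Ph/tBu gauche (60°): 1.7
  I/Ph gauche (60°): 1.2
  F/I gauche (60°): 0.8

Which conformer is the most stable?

A

A (staggered): I–CHO gauche, I–F gauche, tBu–F gauche, tBu–Ph gauche, CH3–CHO gauche, CH3–Ph gauche; 0.8 + 0.8 + 0.8 + 1.7 + 1.0 + 1.2 = 6.3 kcal/mol.
B (eclipsed): I–Ph eclipsed, tBu–CHO eclipsed, CH3–F eclipsed; 4.1 + 3.6 + 2.2 = 9.9 kcal/mol.
A has the lowest total (6.3 kcal/mol).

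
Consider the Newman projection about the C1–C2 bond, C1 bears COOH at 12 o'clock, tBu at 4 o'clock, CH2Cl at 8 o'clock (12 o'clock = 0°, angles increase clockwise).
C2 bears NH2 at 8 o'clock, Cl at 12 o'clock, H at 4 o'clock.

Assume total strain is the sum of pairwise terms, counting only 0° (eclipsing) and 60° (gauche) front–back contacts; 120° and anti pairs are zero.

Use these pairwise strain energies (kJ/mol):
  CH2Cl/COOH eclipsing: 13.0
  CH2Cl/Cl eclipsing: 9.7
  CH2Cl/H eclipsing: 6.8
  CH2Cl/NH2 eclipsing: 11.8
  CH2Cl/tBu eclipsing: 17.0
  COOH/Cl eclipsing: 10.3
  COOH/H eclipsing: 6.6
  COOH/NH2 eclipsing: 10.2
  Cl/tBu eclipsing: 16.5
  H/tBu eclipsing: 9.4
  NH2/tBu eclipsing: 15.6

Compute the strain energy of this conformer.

This conformer (eclipsed): COOH–Cl eclipsed, tBu–H eclipsed, CH2Cl–NH2 eclipsed; 10.3 + 9.4 + 11.8 = 31.5 kJ/mol.

31.5 kJ/mol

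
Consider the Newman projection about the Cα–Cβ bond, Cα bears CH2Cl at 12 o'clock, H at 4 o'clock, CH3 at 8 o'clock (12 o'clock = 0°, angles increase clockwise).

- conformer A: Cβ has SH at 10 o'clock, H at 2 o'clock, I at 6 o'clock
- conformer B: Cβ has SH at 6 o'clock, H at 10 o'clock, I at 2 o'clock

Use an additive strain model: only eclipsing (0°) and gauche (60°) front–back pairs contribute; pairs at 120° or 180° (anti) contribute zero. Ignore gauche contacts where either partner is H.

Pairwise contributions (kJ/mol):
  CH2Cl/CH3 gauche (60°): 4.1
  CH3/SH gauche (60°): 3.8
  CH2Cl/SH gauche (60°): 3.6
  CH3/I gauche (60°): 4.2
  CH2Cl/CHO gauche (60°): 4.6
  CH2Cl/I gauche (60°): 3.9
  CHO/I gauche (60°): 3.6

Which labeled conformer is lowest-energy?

A is staggered. CH2Cl at 0° is gauche with SH at 300° (3.6); CH3 at 240° is gauche with SH at 300° (3.8); CH3 at 240° is gauche with I at 180° (4.2). Total 11.6 kJ/mol.
B is staggered. CH2Cl at 0° is gauche with I at 60° (3.9); CH3 at 240° is gauche with SH at 180° (3.8). Total 7.7 kJ/mol.
B has the lowest total (7.7 kJ/mol).

B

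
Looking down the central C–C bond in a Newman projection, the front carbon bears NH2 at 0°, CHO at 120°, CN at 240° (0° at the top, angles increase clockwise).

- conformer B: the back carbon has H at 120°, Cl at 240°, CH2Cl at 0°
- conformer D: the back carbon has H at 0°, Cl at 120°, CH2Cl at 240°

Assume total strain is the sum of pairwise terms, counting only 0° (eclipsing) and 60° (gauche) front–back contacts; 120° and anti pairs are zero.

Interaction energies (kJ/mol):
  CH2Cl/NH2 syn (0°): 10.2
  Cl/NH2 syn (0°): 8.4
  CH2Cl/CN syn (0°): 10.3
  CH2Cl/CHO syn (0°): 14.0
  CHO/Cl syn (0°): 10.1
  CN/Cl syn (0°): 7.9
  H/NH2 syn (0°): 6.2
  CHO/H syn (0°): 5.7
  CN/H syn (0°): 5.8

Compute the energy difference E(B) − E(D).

-2.8 kJ/mol

B (eclipsed): NH2(0°)/CH2Cl(0°) eclipsed 10.2; CHO(120°)/H(120°) eclipsed 5.7; CN(240°)/Cl(240°) eclipsed 7.9 → 23.8 kJ/mol.
D (eclipsed): NH2(0°)/H(0°) eclipsed 6.2; CHO(120°)/Cl(120°) eclipsed 10.1; CN(240°)/CH2Cl(240°) eclipsed 10.3 → 26.6 kJ/mol.
E(B) − E(D) = 23.8 − 26.6 = -2.8 kJ/mol.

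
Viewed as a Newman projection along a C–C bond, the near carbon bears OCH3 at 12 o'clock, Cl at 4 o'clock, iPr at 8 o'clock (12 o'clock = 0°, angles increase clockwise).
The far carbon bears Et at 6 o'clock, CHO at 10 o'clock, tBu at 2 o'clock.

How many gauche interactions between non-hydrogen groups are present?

Non-H gauche pairs: OCH3(0°)/CHO(300°); OCH3(0°)/tBu(60°); Cl(120°)/Et(180°); Cl(120°)/tBu(60°); iPr(240°)/Et(180°); iPr(240°)/CHO(300°) — 6 interactions.

6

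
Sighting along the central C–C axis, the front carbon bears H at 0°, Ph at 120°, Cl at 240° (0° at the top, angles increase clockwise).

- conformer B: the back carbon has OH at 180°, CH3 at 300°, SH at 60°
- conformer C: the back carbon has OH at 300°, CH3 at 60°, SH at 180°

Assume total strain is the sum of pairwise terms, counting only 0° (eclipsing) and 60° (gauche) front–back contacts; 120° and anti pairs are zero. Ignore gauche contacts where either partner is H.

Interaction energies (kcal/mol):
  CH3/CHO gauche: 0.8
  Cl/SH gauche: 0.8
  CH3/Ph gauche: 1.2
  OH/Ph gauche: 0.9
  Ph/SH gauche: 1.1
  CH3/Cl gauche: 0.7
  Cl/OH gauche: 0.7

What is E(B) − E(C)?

-0.4 kcal/mol

B (staggered): Ph–OH gauche, Ph–SH gauche, Cl–OH gauche, Cl–CH3 gauche; 0.9 + 1.1 + 0.7 + 0.7 = 3.4 kcal/mol.
C (staggered): Ph–CH3 gauche, Ph–SH gauche, Cl–OH gauche, Cl–SH gauche; 1.2 + 1.1 + 0.7 + 0.8 = 3.8 kcal/mol.
E(B) − E(C) = 3.4 − 3.8 = -0.4 kcal/mol.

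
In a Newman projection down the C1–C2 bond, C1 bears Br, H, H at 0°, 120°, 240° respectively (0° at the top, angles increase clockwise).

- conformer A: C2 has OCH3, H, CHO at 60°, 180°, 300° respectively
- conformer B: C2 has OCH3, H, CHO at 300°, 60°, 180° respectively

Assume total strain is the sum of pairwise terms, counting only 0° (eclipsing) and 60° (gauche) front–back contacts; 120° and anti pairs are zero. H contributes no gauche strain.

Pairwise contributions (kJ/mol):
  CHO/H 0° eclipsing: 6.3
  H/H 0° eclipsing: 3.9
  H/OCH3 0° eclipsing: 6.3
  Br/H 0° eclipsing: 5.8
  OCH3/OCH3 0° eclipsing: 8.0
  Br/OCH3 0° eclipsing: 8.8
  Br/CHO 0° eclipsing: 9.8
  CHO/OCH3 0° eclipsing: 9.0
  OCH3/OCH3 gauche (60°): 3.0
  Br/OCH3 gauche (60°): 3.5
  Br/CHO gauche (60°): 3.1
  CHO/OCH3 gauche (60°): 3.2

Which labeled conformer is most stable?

A is staggered. Br at 0° is gauche with OCH3 at 60° (3.5); Br at 0° is gauche with CHO at 300° (3.1). Total 6.6 kJ/mol.
B is staggered. Br at 0° is gauche with OCH3 at 300° (3.5). Total 3.5 kJ/mol.
B has the lowest total (3.5 kJ/mol).

B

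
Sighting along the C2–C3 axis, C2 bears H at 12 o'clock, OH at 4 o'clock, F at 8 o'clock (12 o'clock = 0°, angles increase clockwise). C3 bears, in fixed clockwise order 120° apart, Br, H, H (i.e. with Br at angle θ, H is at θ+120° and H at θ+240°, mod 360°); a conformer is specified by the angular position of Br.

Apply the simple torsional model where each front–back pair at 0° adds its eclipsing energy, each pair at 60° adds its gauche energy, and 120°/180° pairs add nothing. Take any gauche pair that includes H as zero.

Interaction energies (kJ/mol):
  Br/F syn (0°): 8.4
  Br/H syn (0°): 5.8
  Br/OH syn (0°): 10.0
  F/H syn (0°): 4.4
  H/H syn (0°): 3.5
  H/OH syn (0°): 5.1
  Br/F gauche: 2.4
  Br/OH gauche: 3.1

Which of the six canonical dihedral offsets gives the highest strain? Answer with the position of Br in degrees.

Br at 0° is eclipsed. H at 0° is eclipsed with Br at 0° (5.8); OH at 120° is eclipsed with H at 120° (5.1); F at 240° is eclipsed with H at 240° (4.4). Total 15.3 kJ/mol.
Br at 60° is staggered. OH at 120° is gauche with Br at 60° (3.1). Total 3.1 kJ/mol.
Br at 120° is eclipsed. H at 0° is eclipsed with H at 0° (3.5); OH at 120° is eclipsed with Br at 120° (10.0); F at 240° is eclipsed with H at 240° (4.4). Total 17.9 kJ/mol.
Br at 180° is staggered. OH at 120° is gauche with Br at 180° (3.1); F at 240° is gauche with Br at 180° (2.4). Total 5.5 kJ/mol.
Br at 240° is eclipsed. H at 0° is eclipsed with H at 0° (3.5); OH at 120° is eclipsed with H at 120° (5.1); F at 240° is eclipsed with Br at 240° (8.4). Total 17.0 kJ/mol.
Br at 300° is staggered. F at 240° is gauche with Br at 300° (2.4). Total 2.4 kJ/mol.
The maximum (17.9 kJ/mol) occurs with Br at 120°.

120°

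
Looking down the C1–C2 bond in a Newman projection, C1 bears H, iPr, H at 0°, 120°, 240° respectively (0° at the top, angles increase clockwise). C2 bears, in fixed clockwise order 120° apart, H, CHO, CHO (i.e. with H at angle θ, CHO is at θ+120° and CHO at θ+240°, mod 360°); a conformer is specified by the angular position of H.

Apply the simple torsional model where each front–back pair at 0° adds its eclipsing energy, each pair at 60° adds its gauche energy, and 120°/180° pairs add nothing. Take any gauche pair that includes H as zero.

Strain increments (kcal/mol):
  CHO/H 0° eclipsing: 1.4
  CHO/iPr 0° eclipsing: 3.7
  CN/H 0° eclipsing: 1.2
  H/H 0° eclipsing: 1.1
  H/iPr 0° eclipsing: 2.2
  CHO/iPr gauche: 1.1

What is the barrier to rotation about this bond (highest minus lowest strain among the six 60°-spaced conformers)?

5.1 kcal/mol

H at 0° is eclipsed. H at 0° is eclipsed with H at 0° (1.1); iPr at 120° is eclipsed with CHO at 120° (3.7); H at 240° is eclipsed with CHO at 240° (1.4). Total 6.2 kcal/mol.
H at 60° is staggered. iPr at 120° is gauche with CHO at 180° (1.1). Total 1.1 kcal/mol.
H at 120° is eclipsed. H at 0° is eclipsed with CHO at 0° (1.4); iPr at 120° is eclipsed with H at 120° (2.2); H at 240° is eclipsed with CHO at 240° (1.4). Total 5.0 kcal/mol.
H at 180° is staggered. iPr at 120° is gauche with CHO at 60° (1.1). Total 1.1 kcal/mol.
H at 240° is eclipsed. H at 0° is eclipsed with CHO at 0° (1.4); iPr at 120° is eclipsed with CHO at 120° (3.7); H at 240° is eclipsed with H at 240° (1.1). Total 6.2 kcal/mol.
H at 300° is staggered. iPr at 120° is gauche with CHO at 60° (1.1); iPr at 120° is gauche with CHO at 180° (1.1). Total 2.2 kcal/mol.
Max at 0° (6.2 kcal/mol), min at 60° (1.1 kcal/mol); barrier = 5.1 kcal/mol.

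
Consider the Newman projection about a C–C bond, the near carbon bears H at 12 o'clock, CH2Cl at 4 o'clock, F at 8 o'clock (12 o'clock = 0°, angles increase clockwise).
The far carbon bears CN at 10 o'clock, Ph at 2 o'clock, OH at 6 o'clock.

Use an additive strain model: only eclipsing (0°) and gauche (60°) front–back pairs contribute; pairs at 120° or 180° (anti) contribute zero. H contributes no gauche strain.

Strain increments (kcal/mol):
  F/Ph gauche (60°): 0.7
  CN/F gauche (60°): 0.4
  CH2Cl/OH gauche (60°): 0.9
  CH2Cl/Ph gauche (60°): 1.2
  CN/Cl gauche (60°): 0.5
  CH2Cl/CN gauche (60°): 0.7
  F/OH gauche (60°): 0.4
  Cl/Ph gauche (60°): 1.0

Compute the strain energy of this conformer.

2.9 kcal/mol

This conformer (staggered): CH2Cl–Ph gauche, CH2Cl–OH gauche, F–CN gauche, F–OH gauche; 1.2 + 0.9 + 0.4 + 0.4 = 2.9 kcal/mol.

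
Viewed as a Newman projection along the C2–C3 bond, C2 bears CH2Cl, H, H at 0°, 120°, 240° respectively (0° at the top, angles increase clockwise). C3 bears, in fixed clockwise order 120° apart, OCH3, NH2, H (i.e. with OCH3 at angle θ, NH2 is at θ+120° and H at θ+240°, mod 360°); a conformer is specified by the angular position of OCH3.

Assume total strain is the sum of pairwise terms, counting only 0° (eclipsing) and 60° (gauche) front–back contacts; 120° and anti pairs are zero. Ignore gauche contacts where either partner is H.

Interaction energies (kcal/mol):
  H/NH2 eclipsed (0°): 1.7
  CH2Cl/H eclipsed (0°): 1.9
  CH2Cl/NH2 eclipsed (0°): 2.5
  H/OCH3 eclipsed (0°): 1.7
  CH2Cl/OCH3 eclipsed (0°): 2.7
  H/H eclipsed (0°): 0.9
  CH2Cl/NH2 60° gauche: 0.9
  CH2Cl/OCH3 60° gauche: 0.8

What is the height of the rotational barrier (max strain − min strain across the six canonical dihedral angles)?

OCH3 at 0° is eclipsed. CH2Cl at 0° is eclipsed with OCH3 at 0° (2.7); H at 120° is eclipsed with NH2 at 120° (1.7); H at 240° is eclipsed with H at 240° (0.9). Total 5.3 kcal/mol.
OCH3 at 60° is staggered. CH2Cl at 0° is gauche with OCH3 at 60° (0.8). Total 0.8 kcal/mol.
OCH3 at 120° is eclipsed. CH2Cl at 0° is eclipsed with H at 0° (1.9); H at 120° is eclipsed with OCH3 at 120° (1.7); H at 240° is eclipsed with NH2 at 240° (1.7). Total 5.3 kcal/mol.
OCH3 at 180° is staggered. CH2Cl at 0° is gauche with NH2 at 300° (0.9). Total 0.9 kcal/mol.
OCH3 at 240° is eclipsed. CH2Cl at 0° is eclipsed with NH2 at 0° (2.5); H at 120° is eclipsed with H at 120° (0.9); H at 240° is eclipsed with OCH3 at 240° (1.7). Total 5.1 kcal/mol.
OCH3 at 300° is staggered. CH2Cl at 0° is gauche with OCH3 at 300° (0.8); CH2Cl at 0° is gauche with NH2 at 60° (0.9). Total 1.7 kcal/mol.
Max at 0° (5.3 kcal/mol), min at 60° (0.8 kcal/mol); barrier = 4.5 kcal/mol.

4.5 kcal/mol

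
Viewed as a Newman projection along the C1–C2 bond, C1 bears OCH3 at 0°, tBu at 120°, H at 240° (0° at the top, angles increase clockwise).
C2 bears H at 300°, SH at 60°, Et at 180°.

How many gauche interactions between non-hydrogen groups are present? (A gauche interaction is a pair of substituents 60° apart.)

3

Non-H gauche pairs: OCH3(0°)/SH(60°); tBu(120°)/SH(60°); tBu(120°)/Et(180°) — 3 interactions.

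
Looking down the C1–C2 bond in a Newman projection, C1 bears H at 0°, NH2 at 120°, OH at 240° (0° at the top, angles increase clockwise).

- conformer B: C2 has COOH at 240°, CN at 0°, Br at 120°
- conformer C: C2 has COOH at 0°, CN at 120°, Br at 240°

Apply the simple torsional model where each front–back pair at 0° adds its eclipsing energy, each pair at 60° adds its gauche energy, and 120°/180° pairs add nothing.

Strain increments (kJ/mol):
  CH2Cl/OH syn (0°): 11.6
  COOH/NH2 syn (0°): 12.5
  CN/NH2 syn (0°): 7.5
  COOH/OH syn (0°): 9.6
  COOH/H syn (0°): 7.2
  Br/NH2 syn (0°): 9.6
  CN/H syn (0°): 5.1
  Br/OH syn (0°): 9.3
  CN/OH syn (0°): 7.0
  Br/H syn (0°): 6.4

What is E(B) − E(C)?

B (eclipsed): H(0°)/CN(0°) eclipsed 5.1; NH2(120°)/Br(120°) eclipsed 9.6; OH(240°)/COOH(240°) eclipsed 9.6 → 24.3 kJ/mol.
C (eclipsed): H(0°)/COOH(0°) eclipsed 7.2; NH2(120°)/CN(120°) eclipsed 7.5; OH(240°)/Br(240°) eclipsed 9.3 → 24.0 kJ/mol.
E(B) − E(C) = 24.3 − 24.0 = +0.3 kJ/mol.

+0.3 kJ/mol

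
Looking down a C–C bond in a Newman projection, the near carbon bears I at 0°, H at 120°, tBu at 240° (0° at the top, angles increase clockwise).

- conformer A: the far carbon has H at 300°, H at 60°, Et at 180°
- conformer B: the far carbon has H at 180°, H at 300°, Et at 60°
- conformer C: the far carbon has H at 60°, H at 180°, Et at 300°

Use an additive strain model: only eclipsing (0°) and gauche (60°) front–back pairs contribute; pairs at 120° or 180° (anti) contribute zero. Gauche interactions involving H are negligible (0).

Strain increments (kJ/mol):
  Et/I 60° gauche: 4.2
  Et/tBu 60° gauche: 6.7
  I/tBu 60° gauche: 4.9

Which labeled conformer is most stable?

B

A is staggered. tBu at 240° is gauche with Et at 180° (6.7). Total 6.7 kJ/mol.
B is staggered. I at 0° is gauche with Et at 60° (4.2). Total 4.2 kJ/mol.
C is staggered. I at 0° is gauche with Et at 300° (4.2); tBu at 240° is gauche with Et at 300° (6.7). Total 10.9 kJ/mol.
B has the lowest total (4.2 kJ/mol).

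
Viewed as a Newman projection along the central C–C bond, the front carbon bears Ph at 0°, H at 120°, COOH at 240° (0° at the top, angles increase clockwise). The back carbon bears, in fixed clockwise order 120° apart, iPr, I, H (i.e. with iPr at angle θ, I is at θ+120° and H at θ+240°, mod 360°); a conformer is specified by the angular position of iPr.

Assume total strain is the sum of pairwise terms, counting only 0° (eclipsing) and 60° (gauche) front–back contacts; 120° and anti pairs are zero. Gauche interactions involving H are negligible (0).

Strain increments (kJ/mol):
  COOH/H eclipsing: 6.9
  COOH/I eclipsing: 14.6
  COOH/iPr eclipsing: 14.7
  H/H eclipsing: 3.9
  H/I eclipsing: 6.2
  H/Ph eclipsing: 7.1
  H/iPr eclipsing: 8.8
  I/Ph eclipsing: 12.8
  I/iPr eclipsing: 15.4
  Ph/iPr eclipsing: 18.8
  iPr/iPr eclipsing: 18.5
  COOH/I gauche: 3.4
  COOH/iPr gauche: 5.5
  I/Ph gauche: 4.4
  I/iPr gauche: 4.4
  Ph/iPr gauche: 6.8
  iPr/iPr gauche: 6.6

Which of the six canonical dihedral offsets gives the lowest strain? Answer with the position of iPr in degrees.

60°

iPr at 0° (eclipsed): Ph–iPr eclipsed, H–I eclipsed, COOH–H eclipsed; 18.8 + 6.2 + 6.9 = 31.9 kJ/mol.
iPr at 60° (staggered): Ph–iPr gauche, COOH–I gauche; 6.8 + 3.4 = 10.2 kJ/mol.
iPr at 120° (eclipsed): Ph–H eclipsed, H–iPr eclipsed, COOH–I eclipsed; 7.1 + 8.8 + 14.6 = 30.5 kJ/mol.
iPr at 180° (staggered): Ph–I gauche, COOH–iPr gauche, COOH–I gauche; 4.4 + 5.5 + 3.4 = 13.3 kJ/mol.
iPr at 240° (eclipsed): Ph–I eclipsed, H–H eclipsed, COOH–iPr eclipsed; 12.8 + 3.9 + 14.7 = 31.4 kJ/mol.
iPr at 300° (staggered): Ph–iPr gauche, Ph–I gauche, COOH–iPr gauche; 6.8 + 4.4 + 5.5 = 16.7 kJ/mol.
The minimum (10.2 kJ/mol) occurs with iPr at 60°.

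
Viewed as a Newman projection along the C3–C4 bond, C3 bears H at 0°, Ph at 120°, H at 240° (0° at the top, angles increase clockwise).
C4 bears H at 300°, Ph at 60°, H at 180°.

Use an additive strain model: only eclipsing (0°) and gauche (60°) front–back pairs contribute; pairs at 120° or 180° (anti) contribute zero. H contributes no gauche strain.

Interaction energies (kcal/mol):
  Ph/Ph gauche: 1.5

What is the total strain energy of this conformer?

This conformer is staggered. Ph at 120° is gauche with Ph at 60° (1.5). Total 1.5 kcal/mol.

1.5 kcal/mol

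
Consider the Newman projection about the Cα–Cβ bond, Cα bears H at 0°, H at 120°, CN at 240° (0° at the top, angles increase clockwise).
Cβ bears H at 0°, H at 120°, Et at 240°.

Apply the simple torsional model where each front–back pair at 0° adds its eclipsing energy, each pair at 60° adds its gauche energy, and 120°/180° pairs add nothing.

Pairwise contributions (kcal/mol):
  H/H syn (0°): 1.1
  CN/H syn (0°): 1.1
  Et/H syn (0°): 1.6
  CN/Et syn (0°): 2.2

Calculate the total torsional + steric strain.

This conformer is eclipsed. H at 0° is eclipsed with H at 0° (1.1); H at 120° is eclipsed with H at 120° (1.1); CN at 240° is eclipsed with Et at 240° (2.2). Total 4.4 kcal/mol.

4.4 kcal/mol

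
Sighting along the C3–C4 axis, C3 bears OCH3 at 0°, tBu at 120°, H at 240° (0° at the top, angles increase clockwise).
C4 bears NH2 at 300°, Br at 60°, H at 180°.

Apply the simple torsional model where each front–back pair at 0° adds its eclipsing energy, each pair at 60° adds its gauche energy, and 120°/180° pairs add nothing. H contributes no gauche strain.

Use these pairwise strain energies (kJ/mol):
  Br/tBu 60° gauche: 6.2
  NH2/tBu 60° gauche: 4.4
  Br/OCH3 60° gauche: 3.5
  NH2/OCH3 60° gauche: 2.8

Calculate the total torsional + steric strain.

This conformer (staggered): OCH3(0°)/NH2(300°) gauche 2.8; OCH3(0°)/Br(60°) gauche 3.5; tBu(120°)/Br(60°) gauche 6.2 → 12.5 kJ/mol.

12.5 kJ/mol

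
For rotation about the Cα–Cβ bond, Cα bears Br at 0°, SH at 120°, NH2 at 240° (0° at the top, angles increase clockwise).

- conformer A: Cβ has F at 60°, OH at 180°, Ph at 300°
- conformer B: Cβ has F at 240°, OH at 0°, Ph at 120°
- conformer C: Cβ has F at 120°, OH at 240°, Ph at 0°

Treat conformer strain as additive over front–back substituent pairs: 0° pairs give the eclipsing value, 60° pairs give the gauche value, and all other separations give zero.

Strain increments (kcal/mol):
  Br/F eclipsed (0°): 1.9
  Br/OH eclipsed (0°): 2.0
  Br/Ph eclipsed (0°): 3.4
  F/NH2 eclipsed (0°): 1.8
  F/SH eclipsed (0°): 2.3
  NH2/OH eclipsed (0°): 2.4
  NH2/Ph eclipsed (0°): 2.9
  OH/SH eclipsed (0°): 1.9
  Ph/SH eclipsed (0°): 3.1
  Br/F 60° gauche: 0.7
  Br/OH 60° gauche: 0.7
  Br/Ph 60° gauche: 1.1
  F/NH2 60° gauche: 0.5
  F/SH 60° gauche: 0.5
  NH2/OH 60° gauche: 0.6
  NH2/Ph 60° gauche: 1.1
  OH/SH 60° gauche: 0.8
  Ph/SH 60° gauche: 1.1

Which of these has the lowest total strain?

A

A (staggered): Br–F gauche, Br–Ph gauche, SH–F gauche, SH–OH gauche, NH2–OH gauche, NH2–Ph gauche; 0.7 + 1.1 + 0.5 + 0.8 + 0.6 + 1.1 = 4.8 kcal/mol.
B (eclipsed): Br–OH eclipsed, SH–Ph eclipsed, NH2–F eclipsed; 2.0 + 3.1 + 1.8 = 6.9 kcal/mol.
C (eclipsed): Br–Ph eclipsed, SH–F eclipsed, NH2–OH eclipsed; 3.4 + 2.3 + 2.4 = 8.1 kcal/mol.
A has the lowest total (4.8 kcal/mol).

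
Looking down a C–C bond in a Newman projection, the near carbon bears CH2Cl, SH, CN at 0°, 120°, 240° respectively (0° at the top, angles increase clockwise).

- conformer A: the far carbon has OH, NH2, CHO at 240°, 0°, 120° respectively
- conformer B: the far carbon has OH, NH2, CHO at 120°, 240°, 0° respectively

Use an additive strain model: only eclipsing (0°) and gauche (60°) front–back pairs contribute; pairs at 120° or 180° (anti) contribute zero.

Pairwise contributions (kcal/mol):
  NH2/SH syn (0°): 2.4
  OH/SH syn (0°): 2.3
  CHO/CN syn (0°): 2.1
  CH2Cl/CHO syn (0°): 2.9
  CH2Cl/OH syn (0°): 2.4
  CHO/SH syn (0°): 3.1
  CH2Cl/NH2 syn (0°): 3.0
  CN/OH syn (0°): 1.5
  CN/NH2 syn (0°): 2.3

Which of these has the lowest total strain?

B

A (eclipsed): CH2Cl–NH2 eclipsed, SH–CHO eclipsed, CN–OH eclipsed; 3.0 + 3.1 + 1.5 = 7.6 kcal/mol.
B (eclipsed): CH2Cl–CHO eclipsed, SH–OH eclipsed, CN–NH2 eclipsed; 2.9 + 2.3 + 2.3 = 7.5 kcal/mol.
B has the lowest total (7.5 kcal/mol).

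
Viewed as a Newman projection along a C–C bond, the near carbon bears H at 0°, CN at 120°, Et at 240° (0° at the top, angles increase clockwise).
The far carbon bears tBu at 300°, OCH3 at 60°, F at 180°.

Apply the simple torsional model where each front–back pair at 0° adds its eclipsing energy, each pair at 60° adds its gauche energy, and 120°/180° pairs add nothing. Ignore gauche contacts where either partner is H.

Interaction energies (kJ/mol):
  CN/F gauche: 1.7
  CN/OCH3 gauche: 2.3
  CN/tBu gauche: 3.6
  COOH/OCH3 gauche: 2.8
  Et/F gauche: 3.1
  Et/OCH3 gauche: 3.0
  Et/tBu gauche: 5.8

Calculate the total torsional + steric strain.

12.9 kJ/mol

This conformer (staggered): CN(120°)/OCH3(60°) gauche 2.3; CN(120°)/F(180°) gauche 1.7; Et(240°)/tBu(300°) gauche 5.8; Et(240°)/F(180°) gauche 3.1 → 12.9 kJ/mol.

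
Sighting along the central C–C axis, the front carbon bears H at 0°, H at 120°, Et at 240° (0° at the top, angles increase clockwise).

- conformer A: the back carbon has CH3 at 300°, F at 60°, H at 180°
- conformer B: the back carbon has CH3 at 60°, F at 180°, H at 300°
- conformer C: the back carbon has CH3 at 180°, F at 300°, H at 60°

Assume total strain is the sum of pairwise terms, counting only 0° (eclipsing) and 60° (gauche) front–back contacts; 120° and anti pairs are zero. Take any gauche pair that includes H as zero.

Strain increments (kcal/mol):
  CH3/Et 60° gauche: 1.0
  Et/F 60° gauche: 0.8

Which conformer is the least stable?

C

A (staggered): Et(240°)/CH3(300°) gauche 1.0 → 1.0 kcal/mol.
B (staggered): Et(240°)/F(180°) gauche 0.8 → 0.8 kcal/mol.
C (staggered): Et(240°)/CH3(180°) gauche 1.0; Et(240°)/F(300°) gauche 0.8 → 1.8 kcal/mol.
C has the highest total (1.8 kcal/mol).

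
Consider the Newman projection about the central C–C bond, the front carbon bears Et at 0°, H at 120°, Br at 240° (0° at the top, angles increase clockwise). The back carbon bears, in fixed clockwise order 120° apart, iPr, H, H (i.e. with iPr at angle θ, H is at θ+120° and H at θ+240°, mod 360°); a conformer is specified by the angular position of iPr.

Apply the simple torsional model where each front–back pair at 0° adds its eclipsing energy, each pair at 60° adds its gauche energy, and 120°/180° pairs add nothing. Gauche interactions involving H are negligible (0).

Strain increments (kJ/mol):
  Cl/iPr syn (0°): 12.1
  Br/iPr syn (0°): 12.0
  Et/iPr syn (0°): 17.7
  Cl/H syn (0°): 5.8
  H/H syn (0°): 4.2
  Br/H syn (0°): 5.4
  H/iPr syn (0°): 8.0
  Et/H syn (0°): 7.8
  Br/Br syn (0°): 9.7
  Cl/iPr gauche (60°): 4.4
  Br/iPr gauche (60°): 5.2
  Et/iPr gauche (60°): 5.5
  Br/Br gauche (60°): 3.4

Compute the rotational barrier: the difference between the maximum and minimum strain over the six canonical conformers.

22.1 kJ/mol

iPr at 0° is eclipsed. Et at 0° is eclipsed with iPr at 0° (17.7); H at 120° is eclipsed with H at 120° (4.2); Br at 240° is eclipsed with H at 240° (5.4). Total 27.3 kJ/mol.
iPr at 60° is staggered. Et at 0° is gauche with iPr at 60° (5.5). Total 5.5 kJ/mol.
iPr at 120° is eclipsed. Et at 0° is eclipsed with H at 0° (7.8); H at 120° is eclipsed with iPr at 120° (8.0); Br at 240° is eclipsed with H at 240° (5.4). Total 21.2 kJ/mol.
iPr at 180° is staggered. Br at 240° is gauche with iPr at 180° (5.2). Total 5.2 kJ/mol.
iPr at 240° is eclipsed. Et at 0° is eclipsed with H at 0° (7.8); H at 120° is eclipsed with H at 120° (4.2); Br at 240° is eclipsed with iPr at 240° (12.0). Total 24.0 kJ/mol.
iPr at 300° is staggered. Et at 0° is gauche with iPr at 300° (5.5); Br at 240° is gauche with iPr at 300° (5.2). Total 10.7 kJ/mol.
Max at 0° (27.3 kJ/mol), min at 180° (5.2 kJ/mol); barrier = 22.1 kJ/mol.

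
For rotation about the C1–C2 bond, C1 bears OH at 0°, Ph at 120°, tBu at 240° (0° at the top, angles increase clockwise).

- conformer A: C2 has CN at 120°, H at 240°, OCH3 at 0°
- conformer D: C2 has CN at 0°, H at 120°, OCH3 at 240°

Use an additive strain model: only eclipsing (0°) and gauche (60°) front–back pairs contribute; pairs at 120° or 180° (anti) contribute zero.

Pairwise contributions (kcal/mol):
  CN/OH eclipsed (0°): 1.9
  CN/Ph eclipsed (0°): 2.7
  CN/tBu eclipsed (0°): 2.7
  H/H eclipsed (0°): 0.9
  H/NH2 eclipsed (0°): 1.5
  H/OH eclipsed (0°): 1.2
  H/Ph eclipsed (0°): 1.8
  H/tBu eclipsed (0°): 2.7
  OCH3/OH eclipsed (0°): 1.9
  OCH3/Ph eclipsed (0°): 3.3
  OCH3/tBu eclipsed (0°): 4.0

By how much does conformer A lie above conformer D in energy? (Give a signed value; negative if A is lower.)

A (eclipsed): OH(0°)/OCH3(0°) eclipsed 1.9; Ph(120°)/CN(120°) eclipsed 2.7; tBu(240°)/H(240°) eclipsed 2.7 → 7.3 kcal/mol.
D (eclipsed): OH(0°)/CN(0°) eclipsed 1.9; Ph(120°)/H(120°) eclipsed 1.8; tBu(240°)/OCH3(240°) eclipsed 4.0 → 7.7 kcal/mol.
E(A) − E(D) = 7.3 − 7.7 = -0.4 kcal/mol.

-0.4 kcal/mol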